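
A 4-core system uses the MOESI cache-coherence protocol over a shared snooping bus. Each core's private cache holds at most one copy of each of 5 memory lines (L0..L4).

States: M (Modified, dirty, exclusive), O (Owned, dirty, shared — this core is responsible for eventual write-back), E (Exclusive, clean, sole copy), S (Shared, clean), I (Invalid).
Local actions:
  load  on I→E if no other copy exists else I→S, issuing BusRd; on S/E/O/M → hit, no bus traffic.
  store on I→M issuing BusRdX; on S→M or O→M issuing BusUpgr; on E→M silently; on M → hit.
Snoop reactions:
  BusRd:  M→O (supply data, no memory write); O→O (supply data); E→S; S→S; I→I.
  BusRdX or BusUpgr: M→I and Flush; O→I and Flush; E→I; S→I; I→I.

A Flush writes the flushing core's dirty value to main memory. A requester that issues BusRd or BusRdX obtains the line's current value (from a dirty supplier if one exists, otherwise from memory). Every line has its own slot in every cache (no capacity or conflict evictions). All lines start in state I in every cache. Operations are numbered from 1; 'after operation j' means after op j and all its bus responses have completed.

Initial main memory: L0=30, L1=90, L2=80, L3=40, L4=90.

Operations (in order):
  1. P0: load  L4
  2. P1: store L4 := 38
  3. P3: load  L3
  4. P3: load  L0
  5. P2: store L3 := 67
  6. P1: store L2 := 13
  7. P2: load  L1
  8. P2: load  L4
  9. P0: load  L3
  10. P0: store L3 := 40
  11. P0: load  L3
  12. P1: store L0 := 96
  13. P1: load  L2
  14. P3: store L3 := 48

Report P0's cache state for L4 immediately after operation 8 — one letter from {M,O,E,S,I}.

state = I

step 1: P0: load  L4  ⟶  EIII  (L4)  txn=BusRd  M[L4]=90
step 2: P1: store L4 := 38  ⟶  IMII  (L4)  txn=BusRdX  M[L4]=90
step 3: P3: load  L3  ⟶  IIIE  (L3)  txn=BusRd  M[L3]=40
step 4: P3: load  L0  ⟶  IIIE  (L0)  txn=BusRd  M[L0]=30
step 5: P2: store L3 := 67  ⟶  IIMI  (L3)  txn=BusRdX  M[L3]=40
step 6: P1: store L2 := 13  ⟶  IMII  (L2)  txn=BusRdX  M[L2]=80
step 7: P2: load  L1  ⟶  IIEI  (L1)  txn=BusRd  M[L1]=90
step 8: P2: load  L4  ⟶  IOSI  (L4)  txn=BusRd  M[L4]=90
step 9: P0: load  L3  ⟶  SIOI  (L3)  txn=BusRd  M[L3]=40
step 10: P0: store L3 := 40  ⟶  MIII  (L3)  txn=BusUpgr+Flush  M[L3]=67
step 11: P0: load  L3  ⟶  MIII  (L3)  txn=∅  M[L3]=67
step 12: P1: store L0 := 96  ⟶  IMII  (L0)  txn=BusRdX  M[L0]=30
step 13: P1: load  L2  ⟶  IMII  (L2)  txn=∅  M[L2]=80
step 14: P3: store L3 := 48  ⟶  IIIM  (L3)  txn=BusRdX+Flush  M[L3]=40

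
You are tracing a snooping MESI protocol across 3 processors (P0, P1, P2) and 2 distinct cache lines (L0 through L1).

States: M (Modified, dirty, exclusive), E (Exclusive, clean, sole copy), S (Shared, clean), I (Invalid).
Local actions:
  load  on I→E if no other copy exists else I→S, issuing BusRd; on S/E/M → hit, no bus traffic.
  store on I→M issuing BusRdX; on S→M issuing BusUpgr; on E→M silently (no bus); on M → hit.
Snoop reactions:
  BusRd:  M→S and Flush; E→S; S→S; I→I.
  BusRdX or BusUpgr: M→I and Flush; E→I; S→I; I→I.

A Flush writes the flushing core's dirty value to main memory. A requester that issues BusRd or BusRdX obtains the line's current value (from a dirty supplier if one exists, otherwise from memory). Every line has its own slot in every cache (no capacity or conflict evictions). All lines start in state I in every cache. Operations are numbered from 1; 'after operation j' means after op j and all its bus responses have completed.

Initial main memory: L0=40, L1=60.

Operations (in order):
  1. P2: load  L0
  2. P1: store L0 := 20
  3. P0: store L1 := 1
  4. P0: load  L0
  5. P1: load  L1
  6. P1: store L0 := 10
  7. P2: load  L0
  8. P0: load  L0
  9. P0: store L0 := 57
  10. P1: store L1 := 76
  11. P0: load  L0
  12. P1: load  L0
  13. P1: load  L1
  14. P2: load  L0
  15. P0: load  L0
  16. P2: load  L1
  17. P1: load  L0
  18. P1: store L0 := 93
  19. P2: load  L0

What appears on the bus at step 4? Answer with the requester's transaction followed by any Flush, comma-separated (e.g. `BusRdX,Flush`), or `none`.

1. P2: load  L0  bus=[BusRd]  L0: P0=I P1=I P2=E  mem[L0]=40
2. P1: store L0 := 20  bus=[BusRdX]  L0: P0=I P1=M P2=I  mem[L0]=40
3. P0: store L1 := 1  bus=[BusRdX]  L1: P0=M P1=I P2=I  mem[L1]=60
4. P0: load  L0  bus=[BusRd,Flush]  L0: P0=S P1=S P2=I  mem[L0]=20
5. P1: load  L1  bus=[BusRd,Flush]  L1: P0=S P1=S P2=I  mem[L1]=1
6. P1: store L0 := 10  bus=[BusUpgr]  L0: P0=I P1=M P2=I  mem[L0]=20
7. P2: load  L0  bus=[BusRd,Flush]  L0: P0=I P1=S P2=S  mem[L0]=10
8. P0: load  L0  bus=[BusRd]  L0: P0=S P1=S P2=S  mem[L0]=10
9. P0: store L0 := 57  bus=[BusUpgr]  L0: P0=M P1=I P2=I  mem[L0]=10
10. P1: store L1 := 76  bus=[BusUpgr]  L1: P0=I P1=M P2=I  mem[L1]=1
11. P0: load  L0  bus=[-]  L0: P0=M P1=I P2=I  mem[L0]=10
12. P1: load  L0  bus=[BusRd,Flush]  L0: P0=S P1=S P2=I  mem[L0]=57
13. P1: load  L1  bus=[-]  L1: P0=I P1=M P2=I  mem[L1]=1
14. P2: load  L0  bus=[BusRd]  L0: P0=S P1=S P2=S  mem[L0]=57
15. P0: load  L0  bus=[-]  L0: P0=S P1=S P2=S  mem[L0]=57
16. P2: load  L1  bus=[BusRd,Flush]  L1: P0=I P1=S P2=S  mem[L1]=76
17. P1: load  L0  bus=[-]  L0: P0=S P1=S P2=S  mem[L0]=57
18. P1: store L0 := 93  bus=[BusUpgr]  L0: P0=I P1=M P2=I  mem[L0]=57
19. P2: load  L0  bus=[BusRd,Flush]  L0: P0=I P1=S P2=S  mem[L0]=93

bus = BusRd,Flush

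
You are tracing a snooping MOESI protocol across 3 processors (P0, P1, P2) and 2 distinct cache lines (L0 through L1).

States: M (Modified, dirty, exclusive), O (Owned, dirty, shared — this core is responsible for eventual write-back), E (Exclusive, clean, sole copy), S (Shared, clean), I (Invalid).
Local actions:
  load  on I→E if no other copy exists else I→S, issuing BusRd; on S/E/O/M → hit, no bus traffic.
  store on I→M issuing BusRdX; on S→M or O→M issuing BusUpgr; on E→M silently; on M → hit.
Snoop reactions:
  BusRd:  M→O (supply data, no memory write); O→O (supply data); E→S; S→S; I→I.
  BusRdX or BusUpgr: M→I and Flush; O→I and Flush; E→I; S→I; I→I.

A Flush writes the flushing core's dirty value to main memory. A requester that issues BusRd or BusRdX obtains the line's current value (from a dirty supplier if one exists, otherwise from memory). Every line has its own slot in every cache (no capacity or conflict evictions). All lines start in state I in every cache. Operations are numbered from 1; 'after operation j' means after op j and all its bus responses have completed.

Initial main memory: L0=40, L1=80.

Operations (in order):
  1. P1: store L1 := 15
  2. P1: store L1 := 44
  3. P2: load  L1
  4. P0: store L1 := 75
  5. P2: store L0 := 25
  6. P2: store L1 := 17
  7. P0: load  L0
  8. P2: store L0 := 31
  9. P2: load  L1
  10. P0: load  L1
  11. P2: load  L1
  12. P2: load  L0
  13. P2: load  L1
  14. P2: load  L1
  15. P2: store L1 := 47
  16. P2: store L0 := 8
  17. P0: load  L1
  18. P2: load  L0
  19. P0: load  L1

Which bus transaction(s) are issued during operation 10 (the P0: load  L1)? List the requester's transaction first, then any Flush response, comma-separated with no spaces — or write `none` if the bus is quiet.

bus = BusRd

  op1 P1: store L1 := 15 → I/M/I on L1; bus BusRdX; mem=80
  op2 P1: store L1 := 44 → I/M/I on L1; bus (none); mem=80
  op3 P2: load  L1 → I/O/S on L1; bus BusRd; mem=80
  op4 P0: store L1 := 75 → M/I/I on L1; bus BusRdX Flush; mem=44
  op5 P2: store L0 := 25 → I/I/M on L0; bus BusRdX; mem=40
  op6 P2: store L1 := 17 → I/I/M on L1; bus BusRdX Flush; mem=75
  op7 P0: load  L0 → S/I/O on L0; bus BusRd; mem=40
  op8 P2: store L0 := 31 → I/I/M on L0; bus BusUpgr; mem=40
  op9 P2: load  L1 → I/I/M on L1; bus (none); mem=75
  op10 P0: load  L1 → S/I/O on L1; bus BusRd; mem=75
  op11 P2: load  L1 → S/I/O on L1; bus (none); mem=75
  op12 P2: load  L0 → I/I/M on L0; bus (none); mem=40
  op13 P2: load  L1 → S/I/O on L1; bus (none); mem=75
  op14 P2: load  L1 → S/I/O on L1; bus (none); mem=75
  op15 P2: store L1 := 47 → I/I/M on L1; bus BusUpgr; mem=75
  op16 P2: store L0 := 8 → I/I/M on L0; bus (none); mem=40
  op17 P0: load  L1 → S/I/O on L1; bus BusRd; mem=75
  op18 P2: load  L0 → I/I/M on L0; bus (none); mem=40
  op19 P0: load  L1 → S/I/O on L1; bus (none); mem=75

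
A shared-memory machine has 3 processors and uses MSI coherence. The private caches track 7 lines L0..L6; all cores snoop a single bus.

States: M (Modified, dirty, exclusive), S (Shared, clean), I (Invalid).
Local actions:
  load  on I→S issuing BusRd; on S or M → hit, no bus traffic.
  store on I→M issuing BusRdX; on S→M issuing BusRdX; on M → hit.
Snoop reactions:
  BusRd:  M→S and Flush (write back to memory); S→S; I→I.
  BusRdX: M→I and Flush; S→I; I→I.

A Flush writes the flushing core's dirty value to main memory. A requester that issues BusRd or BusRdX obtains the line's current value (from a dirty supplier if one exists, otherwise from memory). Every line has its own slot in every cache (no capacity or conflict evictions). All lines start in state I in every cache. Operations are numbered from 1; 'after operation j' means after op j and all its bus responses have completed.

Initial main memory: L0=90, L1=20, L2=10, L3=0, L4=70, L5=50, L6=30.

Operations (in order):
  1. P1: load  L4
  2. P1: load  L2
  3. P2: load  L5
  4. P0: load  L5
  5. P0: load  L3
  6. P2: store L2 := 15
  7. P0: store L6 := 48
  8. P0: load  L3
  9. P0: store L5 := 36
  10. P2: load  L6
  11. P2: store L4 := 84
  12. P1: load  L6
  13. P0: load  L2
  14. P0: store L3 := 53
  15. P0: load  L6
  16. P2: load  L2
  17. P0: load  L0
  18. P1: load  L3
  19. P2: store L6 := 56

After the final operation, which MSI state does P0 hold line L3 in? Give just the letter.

state = S

step 1: P1: load  L4  ⟶  ISI  (L4)  txn=BusRd  M[L4]=70
step 2: P1: load  L2  ⟶  ISI  (L2)  txn=BusRd  M[L2]=10
step 3: P2: load  L5  ⟶  IIS  (L5)  txn=BusRd  M[L5]=50
step 4: P0: load  L5  ⟶  SIS  (L5)  txn=BusRd  M[L5]=50
step 5: P0: load  L3  ⟶  SII  (L3)  txn=BusRd  M[L3]=0
step 6: P2: store L2 := 15  ⟶  IIM  (L2)  txn=BusRdX  M[L2]=10
step 7: P0: store L6 := 48  ⟶  MII  (L6)  txn=BusRdX  M[L6]=30
step 8: P0: load  L3  ⟶  SII  (L3)  txn=∅  M[L3]=0
step 9: P0: store L5 := 36  ⟶  MII  (L5)  txn=BusRdX  M[L5]=50
step 10: P2: load  L6  ⟶  SIS  (L6)  txn=BusRd+Flush  M[L6]=48
step 11: P2: store L4 := 84  ⟶  IIM  (L4)  txn=BusRdX  M[L4]=70
step 12: P1: load  L6  ⟶  SSS  (L6)  txn=BusRd  M[L6]=48
step 13: P0: load  L2  ⟶  SIS  (L2)  txn=BusRd+Flush  M[L2]=15
step 14: P0: store L3 := 53  ⟶  MII  (L3)  txn=BusRdX  M[L3]=0
step 15: P0: load  L6  ⟶  SSS  (L6)  txn=∅  M[L6]=48
step 16: P2: load  L2  ⟶  SIS  (L2)  txn=∅  M[L2]=15
step 17: P0: load  L0  ⟶  SII  (L0)  txn=BusRd  M[L0]=90
step 18: P1: load  L3  ⟶  SSI  (L3)  txn=BusRd+Flush  M[L3]=53
step 19: P2: store L6 := 56  ⟶  IIM  (L6)  txn=BusRdX  M[L6]=48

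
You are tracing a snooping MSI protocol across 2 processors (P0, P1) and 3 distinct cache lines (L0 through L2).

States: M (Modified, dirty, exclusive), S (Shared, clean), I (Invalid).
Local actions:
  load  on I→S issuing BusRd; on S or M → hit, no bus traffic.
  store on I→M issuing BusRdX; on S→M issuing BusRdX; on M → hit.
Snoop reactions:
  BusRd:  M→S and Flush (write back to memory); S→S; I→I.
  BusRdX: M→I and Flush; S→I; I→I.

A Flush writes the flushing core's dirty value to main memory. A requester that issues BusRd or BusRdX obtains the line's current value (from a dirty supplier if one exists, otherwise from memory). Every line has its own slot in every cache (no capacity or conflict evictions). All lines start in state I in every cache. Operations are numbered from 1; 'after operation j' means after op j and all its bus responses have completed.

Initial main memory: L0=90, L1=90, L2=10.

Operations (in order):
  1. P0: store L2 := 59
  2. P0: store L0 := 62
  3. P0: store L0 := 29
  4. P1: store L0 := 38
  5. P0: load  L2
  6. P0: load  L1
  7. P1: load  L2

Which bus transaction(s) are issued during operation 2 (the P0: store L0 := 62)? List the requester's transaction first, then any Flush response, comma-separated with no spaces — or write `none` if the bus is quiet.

bus = BusRdX

  op1 P0: store L2 := 59 → M/I on L2; bus BusRdX; mem=10
  op2 P0: store L0 := 62 → M/I on L0; bus BusRdX; mem=90
  op3 P0: store L0 := 29 → M/I on L0; bus (none); mem=90
  op4 P1: store L0 := 38 → I/M on L0; bus BusRdX Flush; mem=29
  op5 P0: load  L2 → M/I on L2; bus (none); mem=10
  op6 P0: load  L1 → S/I on L1; bus BusRd; mem=90
  op7 P1: load  L2 → S/S on L2; bus BusRd Flush; mem=59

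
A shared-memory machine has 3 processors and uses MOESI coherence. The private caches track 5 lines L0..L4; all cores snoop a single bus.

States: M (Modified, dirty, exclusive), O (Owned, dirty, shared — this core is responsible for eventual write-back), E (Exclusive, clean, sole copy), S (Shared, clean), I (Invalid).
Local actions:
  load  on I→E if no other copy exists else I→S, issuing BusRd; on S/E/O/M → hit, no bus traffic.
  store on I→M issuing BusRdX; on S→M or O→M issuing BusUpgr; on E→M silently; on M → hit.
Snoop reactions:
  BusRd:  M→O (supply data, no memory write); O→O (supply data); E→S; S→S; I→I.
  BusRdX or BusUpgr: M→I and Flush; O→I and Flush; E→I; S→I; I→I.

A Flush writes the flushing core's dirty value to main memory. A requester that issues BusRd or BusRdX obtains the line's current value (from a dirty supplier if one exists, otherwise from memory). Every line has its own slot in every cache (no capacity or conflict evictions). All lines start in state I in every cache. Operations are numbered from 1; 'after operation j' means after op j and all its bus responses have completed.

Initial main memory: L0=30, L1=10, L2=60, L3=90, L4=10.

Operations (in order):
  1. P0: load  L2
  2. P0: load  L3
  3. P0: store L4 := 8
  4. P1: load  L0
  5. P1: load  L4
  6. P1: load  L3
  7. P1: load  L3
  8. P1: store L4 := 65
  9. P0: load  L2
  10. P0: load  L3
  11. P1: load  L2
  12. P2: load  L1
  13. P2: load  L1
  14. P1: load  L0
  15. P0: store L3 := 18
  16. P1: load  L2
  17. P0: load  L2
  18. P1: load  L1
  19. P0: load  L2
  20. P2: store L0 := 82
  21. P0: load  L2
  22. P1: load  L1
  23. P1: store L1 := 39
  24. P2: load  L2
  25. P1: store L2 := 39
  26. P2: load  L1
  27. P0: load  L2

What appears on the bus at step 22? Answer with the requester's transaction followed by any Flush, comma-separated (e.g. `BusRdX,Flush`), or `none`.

bus = none

step 1: P0: load  L2  ⟶  EII  (L2)  txn=BusRd  M[L2]=60
step 2: P0: load  L3  ⟶  EII  (L3)  txn=BusRd  M[L3]=90
step 3: P0: store L4 := 8  ⟶  MII  (L4)  txn=BusRdX  M[L4]=10
step 4: P1: load  L0  ⟶  IEI  (L0)  txn=BusRd  M[L0]=30
step 5: P1: load  L4  ⟶  OSI  (L4)  txn=BusRd  M[L4]=10
step 6: P1: load  L3  ⟶  SSI  (L3)  txn=BusRd  M[L3]=90
step 7: P1: load  L3  ⟶  SSI  (L3)  txn=∅  M[L3]=90
step 8: P1: store L4 := 65  ⟶  IMI  (L4)  txn=BusUpgr+Flush  M[L4]=8
step 9: P0: load  L2  ⟶  EII  (L2)  txn=∅  M[L2]=60
step 10: P0: load  L3  ⟶  SSI  (L3)  txn=∅  M[L3]=90
step 11: P1: load  L2  ⟶  SSI  (L2)  txn=BusRd  M[L2]=60
step 12: P2: load  L1  ⟶  IIE  (L1)  txn=BusRd  M[L1]=10
step 13: P2: load  L1  ⟶  IIE  (L1)  txn=∅  M[L1]=10
step 14: P1: load  L0  ⟶  IEI  (L0)  txn=∅  M[L0]=30
step 15: P0: store L3 := 18  ⟶  MII  (L3)  txn=BusUpgr  M[L3]=90
step 16: P1: load  L2  ⟶  SSI  (L2)  txn=∅  M[L2]=60
step 17: P0: load  L2  ⟶  SSI  (L2)  txn=∅  M[L2]=60
step 18: P1: load  L1  ⟶  ISS  (L1)  txn=BusRd  M[L1]=10
step 19: P0: load  L2  ⟶  SSI  (L2)  txn=∅  M[L2]=60
step 20: P2: store L0 := 82  ⟶  IIM  (L0)  txn=BusRdX  M[L0]=30
step 21: P0: load  L2  ⟶  SSI  (L2)  txn=∅  M[L2]=60
step 22: P1: load  L1  ⟶  ISS  (L1)  txn=∅  M[L1]=10
step 23: P1: store L1 := 39  ⟶  IMI  (L1)  txn=BusUpgr  M[L1]=10
step 24: P2: load  L2  ⟶  SSS  (L2)  txn=BusRd  M[L2]=60
step 25: P1: store L2 := 39  ⟶  IMI  (L2)  txn=BusUpgr  M[L2]=60
step 26: P2: load  L1  ⟶  IOS  (L1)  txn=BusRd  M[L1]=10
step 27: P0: load  L2  ⟶  SOI  (L2)  txn=BusRd  M[L2]=60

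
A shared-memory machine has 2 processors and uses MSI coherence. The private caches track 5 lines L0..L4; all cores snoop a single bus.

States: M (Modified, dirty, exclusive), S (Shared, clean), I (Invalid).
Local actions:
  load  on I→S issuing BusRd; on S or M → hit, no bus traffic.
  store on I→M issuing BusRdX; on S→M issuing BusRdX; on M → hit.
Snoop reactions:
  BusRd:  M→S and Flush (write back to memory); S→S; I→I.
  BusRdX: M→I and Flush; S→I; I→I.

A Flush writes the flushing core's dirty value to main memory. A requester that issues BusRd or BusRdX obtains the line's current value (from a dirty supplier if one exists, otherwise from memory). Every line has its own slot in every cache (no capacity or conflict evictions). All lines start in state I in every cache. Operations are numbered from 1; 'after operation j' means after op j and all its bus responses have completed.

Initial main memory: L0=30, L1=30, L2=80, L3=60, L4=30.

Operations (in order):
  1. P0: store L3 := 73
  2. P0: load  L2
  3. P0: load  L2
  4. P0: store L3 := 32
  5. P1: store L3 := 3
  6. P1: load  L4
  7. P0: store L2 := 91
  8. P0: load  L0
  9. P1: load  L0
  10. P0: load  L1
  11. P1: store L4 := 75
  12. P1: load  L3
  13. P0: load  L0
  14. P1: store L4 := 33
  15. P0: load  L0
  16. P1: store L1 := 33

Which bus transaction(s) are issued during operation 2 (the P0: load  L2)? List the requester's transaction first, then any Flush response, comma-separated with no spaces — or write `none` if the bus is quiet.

bus = BusRd

  op1 P0: store L3 := 73 → M/I on L3; bus BusRdX; mem=60
  op2 P0: load  L2 → S/I on L2; bus BusRd; mem=80
  op3 P0: load  L2 → S/I on L2; bus (none); mem=80
  op4 P0: store L3 := 32 → M/I on L3; bus (none); mem=60
  op5 P1: store L3 := 3 → I/M on L3; bus BusRdX Flush; mem=32
  op6 P1: load  L4 → I/S on L4; bus BusRd; mem=30
  op7 P0: store L2 := 91 → M/I on L2; bus BusRdX; mem=80
  op8 P0: load  L0 → S/I on L0; bus BusRd; mem=30
  op9 P1: load  L0 → S/S on L0; bus BusRd; mem=30
  op10 P0: load  L1 → S/I on L1; bus BusRd; mem=30
  op11 P1: store L4 := 75 → I/M on L4; bus BusRdX; mem=30
  op12 P1: load  L3 → I/M on L3; bus (none); mem=32
  op13 P0: load  L0 → S/S on L0; bus (none); mem=30
  op14 P1: store L4 := 33 → I/M on L4; bus (none); mem=30
  op15 P0: load  L0 → S/S on L0; bus (none); mem=30
  op16 P1: store L1 := 33 → I/M on L1; bus BusRdX; mem=30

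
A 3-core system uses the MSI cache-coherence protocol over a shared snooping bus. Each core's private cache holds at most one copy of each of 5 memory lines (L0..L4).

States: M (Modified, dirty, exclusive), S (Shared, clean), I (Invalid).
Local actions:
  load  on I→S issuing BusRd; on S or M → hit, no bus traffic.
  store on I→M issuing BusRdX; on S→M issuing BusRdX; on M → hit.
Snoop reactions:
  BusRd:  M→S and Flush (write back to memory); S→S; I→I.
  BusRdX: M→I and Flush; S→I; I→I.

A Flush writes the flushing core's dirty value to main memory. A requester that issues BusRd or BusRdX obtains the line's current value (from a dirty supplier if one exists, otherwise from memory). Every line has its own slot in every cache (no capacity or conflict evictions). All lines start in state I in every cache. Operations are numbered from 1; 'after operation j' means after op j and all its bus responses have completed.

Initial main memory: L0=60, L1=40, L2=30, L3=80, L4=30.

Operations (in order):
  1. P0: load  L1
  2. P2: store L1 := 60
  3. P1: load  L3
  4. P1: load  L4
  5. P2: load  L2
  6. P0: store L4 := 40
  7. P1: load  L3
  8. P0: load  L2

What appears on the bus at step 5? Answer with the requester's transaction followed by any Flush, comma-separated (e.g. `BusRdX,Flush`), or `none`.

step 1: P0: load  L1  ⟶  SII  (L1)  txn=BusRd  M[L1]=40
step 2: P2: store L1 := 60  ⟶  IIM  (L1)  txn=BusRdX  M[L1]=40
step 3: P1: load  L3  ⟶  ISI  (L3)  txn=BusRd  M[L3]=80
step 4: P1: load  L4  ⟶  ISI  (L4)  txn=BusRd  M[L4]=30
step 5: P2: load  L2  ⟶  IIS  (L2)  txn=BusRd  M[L2]=30
step 6: P0: store L4 := 40  ⟶  MII  (L4)  txn=BusRdX  M[L4]=30
step 7: P1: load  L3  ⟶  ISI  (L3)  txn=∅  M[L3]=80
step 8: P0: load  L2  ⟶  SIS  (L2)  txn=BusRd  M[L2]=30

bus = BusRd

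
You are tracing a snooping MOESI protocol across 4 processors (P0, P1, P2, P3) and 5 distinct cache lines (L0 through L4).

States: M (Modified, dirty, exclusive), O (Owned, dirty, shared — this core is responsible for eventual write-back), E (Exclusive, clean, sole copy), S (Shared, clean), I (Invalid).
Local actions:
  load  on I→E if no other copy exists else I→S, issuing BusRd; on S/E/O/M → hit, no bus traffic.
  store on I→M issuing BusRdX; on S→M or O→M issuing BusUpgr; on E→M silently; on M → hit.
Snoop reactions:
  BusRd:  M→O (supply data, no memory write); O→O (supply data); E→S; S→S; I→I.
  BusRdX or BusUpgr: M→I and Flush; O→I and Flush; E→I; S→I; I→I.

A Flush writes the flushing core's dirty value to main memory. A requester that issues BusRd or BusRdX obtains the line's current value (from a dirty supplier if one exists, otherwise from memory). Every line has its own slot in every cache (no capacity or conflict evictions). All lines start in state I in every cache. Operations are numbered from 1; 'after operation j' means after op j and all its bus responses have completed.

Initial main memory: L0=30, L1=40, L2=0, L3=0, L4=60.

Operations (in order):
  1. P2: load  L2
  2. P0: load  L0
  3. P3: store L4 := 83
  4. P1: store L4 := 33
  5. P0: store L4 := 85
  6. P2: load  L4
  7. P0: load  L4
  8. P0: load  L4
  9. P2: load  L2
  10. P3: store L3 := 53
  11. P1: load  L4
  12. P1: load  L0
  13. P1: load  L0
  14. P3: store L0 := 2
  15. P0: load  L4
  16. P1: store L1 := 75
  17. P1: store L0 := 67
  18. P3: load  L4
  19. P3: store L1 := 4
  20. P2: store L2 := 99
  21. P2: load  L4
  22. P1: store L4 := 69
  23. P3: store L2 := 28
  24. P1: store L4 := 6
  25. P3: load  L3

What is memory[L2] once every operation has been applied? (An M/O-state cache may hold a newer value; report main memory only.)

memory[L2] = 99

1. P2: load  L2  bus=[BusRd]  L2: P0=I P1=I P2=E P3=I  mem[L2]=0
2. P0: load  L0  bus=[BusRd]  L0: P0=E P1=I P2=I P3=I  mem[L0]=30
3. P3: store L4 := 83  bus=[BusRdX]  L4: P0=I P1=I P2=I P3=M  mem[L4]=60
4. P1: store L4 := 33  bus=[BusRdX,Flush]  L4: P0=I P1=M P2=I P3=I  mem[L4]=83
5. P0: store L4 := 85  bus=[BusRdX,Flush]  L4: P0=M P1=I P2=I P3=I  mem[L4]=33
6. P2: load  L4  bus=[BusRd]  L4: P0=O P1=I P2=S P3=I  mem[L4]=33
7. P0: load  L4  bus=[-]  L4: P0=O P1=I P2=S P3=I  mem[L4]=33
8. P0: load  L4  bus=[-]  L4: P0=O P1=I P2=S P3=I  mem[L4]=33
9. P2: load  L2  bus=[-]  L2: P0=I P1=I P2=E P3=I  mem[L2]=0
10. P3: store L3 := 53  bus=[BusRdX]  L3: P0=I P1=I P2=I P3=M  mem[L3]=0
11. P1: load  L4  bus=[BusRd]  L4: P0=O P1=S P2=S P3=I  mem[L4]=33
12. P1: load  L0  bus=[BusRd]  L0: P0=S P1=S P2=I P3=I  mem[L0]=30
13. P1: load  L0  bus=[-]  L0: P0=S P1=S P2=I P3=I  mem[L0]=30
14. P3: store L0 := 2  bus=[BusRdX]  L0: P0=I P1=I P2=I P3=M  mem[L0]=30
15. P0: load  L4  bus=[-]  L4: P0=O P1=S P2=S P3=I  mem[L4]=33
16. P1: store L1 := 75  bus=[BusRdX]  L1: P0=I P1=M P2=I P3=I  mem[L1]=40
17. P1: store L0 := 67  bus=[BusRdX,Flush]  L0: P0=I P1=M P2=I P3=I  mem[L0]=2
18. P3: load  L4  bus=[BusRd]  L4: P0=O P1=S P2=S P3=S  mem[L4]=33
19. P3: store L1 := 4  bus=[BusRdX,Flush]  L1: P0=I P1=I P2=I P3=M  mem[L1]=75
20. P2: store L2 := 99  bus=[-]  L2: P0=I P1=I P2=M P3=I  mem[L2]=0
21. P2: load  L4  bus=[-]  L4: P0=O P1=S P2=S P3=S  mem[L4]=33
22. P1: store L4 := 69  bus=[BusUpgr,Flush]  L4: P0=I P1=M P2=I P3=I  mem[L4]=85
23. P3: store L2 := 28  bus=[BusRdX,Flush]  L2: P0=I P1=I P2=I P3=M  mem[L2]=99
24. P1: store L4 := 6  bus=[-]  L4: P0=I P1=M P2=I P3=I  mem[L4]=85
25. P3: load  L3  bus=[-]  L3: P0=I P1=I P2=I P3=M  mem[L3]=0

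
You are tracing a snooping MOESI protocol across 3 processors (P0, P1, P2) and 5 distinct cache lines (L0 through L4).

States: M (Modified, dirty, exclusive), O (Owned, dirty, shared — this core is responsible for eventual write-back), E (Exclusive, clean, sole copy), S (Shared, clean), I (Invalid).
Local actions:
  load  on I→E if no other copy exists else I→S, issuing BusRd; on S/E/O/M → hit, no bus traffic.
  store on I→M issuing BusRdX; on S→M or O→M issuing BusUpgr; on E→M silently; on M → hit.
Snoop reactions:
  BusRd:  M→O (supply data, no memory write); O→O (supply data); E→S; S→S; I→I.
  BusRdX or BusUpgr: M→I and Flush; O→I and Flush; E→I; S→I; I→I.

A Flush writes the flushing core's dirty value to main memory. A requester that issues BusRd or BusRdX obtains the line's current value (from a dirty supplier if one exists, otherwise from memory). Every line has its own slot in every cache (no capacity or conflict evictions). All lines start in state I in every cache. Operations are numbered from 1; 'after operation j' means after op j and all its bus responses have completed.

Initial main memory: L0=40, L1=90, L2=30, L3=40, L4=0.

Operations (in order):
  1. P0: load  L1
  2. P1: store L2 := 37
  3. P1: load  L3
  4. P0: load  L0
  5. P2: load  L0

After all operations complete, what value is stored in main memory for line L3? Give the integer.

[1] P0: load  L1 | P0:E(90), P1:I, P2:I | bus: BusRd
[2] P1: store L2 := 37 | P0:I, P1:M(37), P2:I | bus: BusRdX
[3] P1: load  L3 | P0:I, P1:E(40), P2:I | bus: BusRd
[4] P0: load  L0 | P0:E(40), P1:I, P2:I | bus: BusRd
[5] P2: load  L0 | P0:S(40), P1:I, P2:S(40) | bus: BusRd

memory[L3] = 40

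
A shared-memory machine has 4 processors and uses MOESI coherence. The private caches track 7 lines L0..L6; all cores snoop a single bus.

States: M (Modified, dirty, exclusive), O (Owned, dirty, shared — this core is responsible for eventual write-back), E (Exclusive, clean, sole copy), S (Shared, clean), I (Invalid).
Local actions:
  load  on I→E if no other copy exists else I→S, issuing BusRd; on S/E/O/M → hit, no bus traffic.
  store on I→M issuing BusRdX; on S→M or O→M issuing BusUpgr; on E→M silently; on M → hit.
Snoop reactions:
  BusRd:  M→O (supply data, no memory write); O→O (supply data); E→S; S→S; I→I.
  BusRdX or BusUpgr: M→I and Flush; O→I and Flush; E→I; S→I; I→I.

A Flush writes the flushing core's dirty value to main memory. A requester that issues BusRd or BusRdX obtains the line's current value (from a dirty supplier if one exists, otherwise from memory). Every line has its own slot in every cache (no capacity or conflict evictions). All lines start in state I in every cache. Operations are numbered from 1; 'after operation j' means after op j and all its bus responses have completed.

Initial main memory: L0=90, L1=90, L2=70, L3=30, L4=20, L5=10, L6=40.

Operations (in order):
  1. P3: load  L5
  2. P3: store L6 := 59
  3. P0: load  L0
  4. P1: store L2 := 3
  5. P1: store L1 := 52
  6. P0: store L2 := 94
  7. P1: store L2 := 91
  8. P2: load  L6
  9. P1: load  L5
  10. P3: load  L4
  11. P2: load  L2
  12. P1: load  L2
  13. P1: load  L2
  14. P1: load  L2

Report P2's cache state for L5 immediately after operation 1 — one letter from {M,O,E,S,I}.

state = I

1. P3: load  L5  bus=[BusRd]  L5: P0=I P1=I P2=I P3=E  mem[L5]=10
2. P3: store L6 := 59  bus=[BusRdX]  L6: P0=I P1=I P2=I P3=M  mem[L6]=40
3. P0: load  L0  bus=[BusRd]  L0: P0=E P1=I P2=I P3=I  mem[L0]=90
4. P1: store L2 := 3  bus=[BusRdX]  L2: P0=I P1=M P2=I P3=I  mem[L2]=70
5. P1: store L1 := 52  bus=[BusRdX]  L1: P0=I P1=M P2=I P3=I  mem[L1]=90
6. P0: store L2 := 94  bus=[BusRdX,Flush]  L2: P0=M P1=I P2=I P3=I  mem[L2]=3
7. P1: store L2 := 91  bus=[BusRdX,Flush]  L2: P0=I P1=M P2=I P3=I  mem[L2]=94
8. P2: load  L6  bus=[BusRd]  L6: P0=I P1=I P2=S P3=O  mem[L6]=40
9. P1: load  L5  bus=[BusRd]  L5: P0=I P1=S P2=I P3=S  mem[L5]=10
10. P3: load  L4  bus=[BusRd]  L4: P0=I P1=I P2=I P3=E  mem[L4]=20
11. P2: load  L2  bus=[BusRd]  L2: P0=I P1=O P2=S P3=I  mem[L2]=94
12. P1: load  L2  bus=[-]  L2: P0=I P1=O P2=S P3=I  mem[L2]=94
13. P1: load  L2  bus=[-]  L2: P0=I P1=O P2=S P3=I  mem[L2]=94
14. P1: load  L2  bus=[-]  L2: P0=I P1=O P2=S P3=I  mem[L2]=94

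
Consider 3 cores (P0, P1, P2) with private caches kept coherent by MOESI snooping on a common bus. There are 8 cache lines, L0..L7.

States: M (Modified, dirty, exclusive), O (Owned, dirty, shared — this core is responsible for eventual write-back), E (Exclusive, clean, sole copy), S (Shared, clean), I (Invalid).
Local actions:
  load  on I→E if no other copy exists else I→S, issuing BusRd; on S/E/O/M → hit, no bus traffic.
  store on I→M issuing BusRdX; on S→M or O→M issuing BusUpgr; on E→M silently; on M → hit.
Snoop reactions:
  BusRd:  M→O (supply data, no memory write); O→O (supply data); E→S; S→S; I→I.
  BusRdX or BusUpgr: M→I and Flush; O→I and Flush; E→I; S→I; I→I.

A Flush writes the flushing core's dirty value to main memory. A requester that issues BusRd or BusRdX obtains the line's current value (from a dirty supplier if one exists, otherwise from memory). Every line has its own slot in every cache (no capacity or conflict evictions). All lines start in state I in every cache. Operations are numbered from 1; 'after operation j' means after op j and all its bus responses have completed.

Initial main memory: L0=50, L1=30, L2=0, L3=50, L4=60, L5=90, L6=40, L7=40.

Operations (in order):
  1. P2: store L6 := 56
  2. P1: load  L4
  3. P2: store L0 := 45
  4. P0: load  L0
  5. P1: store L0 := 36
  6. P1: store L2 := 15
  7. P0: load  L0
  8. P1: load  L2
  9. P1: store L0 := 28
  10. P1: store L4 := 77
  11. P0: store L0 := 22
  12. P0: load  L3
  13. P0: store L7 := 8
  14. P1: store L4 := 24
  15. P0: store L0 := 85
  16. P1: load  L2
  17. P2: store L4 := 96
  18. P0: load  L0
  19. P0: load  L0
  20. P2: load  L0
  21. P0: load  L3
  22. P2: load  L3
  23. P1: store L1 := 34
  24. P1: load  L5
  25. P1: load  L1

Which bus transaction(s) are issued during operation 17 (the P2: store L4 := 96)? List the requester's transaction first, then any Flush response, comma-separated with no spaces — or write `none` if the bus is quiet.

1. P2: store L6 := 56  bus=[BusRdX]  L6: P0=I P1=I P2=M  mem[L6]=40
2. P1: load  L4  bus=[BusRd]  L4: P0=I P1=E P2=I  mem[L4]=60
3. P2: store L0 := 45  bus=[BusRdX]  L0: P0=I P1=I P2=M  mem[L0]=50
4. P0: load  L0  bus=[BusRd]  L0: P0=S P1=I P2=O  mem[L0]=50
5. P1: store L0 := 36  bus=[BusRdX,Flush]  L0: P0=I P1=M P2=I  mem[L0]=45
6. P1: store L2 := 15  bus=[BusRdX]  L2: P0=I P1=M P2=I  mem[L2]=0
7. P0: load  L0  bus=[BusRd]  L0: P0=S P1=O P2=I  mem[L0]=45
8. P1: load  L2  bus=[-]  L2: P0=I P1=M P2=I  mem[L2]=0
9. P1: store L0 := 28  bus=[BusUpgr]  L0: P0=I P1=M P2=I  mem[L0]=45
10. P1: store L4 := 77  bus=[-]  L4: P0=I P1=M P2=I  mem[L4]=60
11. P0: store L0 := 22  bus=[BusRdX,Flush]  L0: P0=M P1=I P2=I  mem[L0]=28
12. P0: load  L3  bus=[BusRd]  L3: P0=E P1=I P2=I  mem[L3]=50
13. P0: store L7 := 8  bus=[BusRdX]  L7: P0=M P1=I P2=I  mem[L7]=40
14. P1: store L4 := 24  bus=[-]  L4: P0=I P1=M P2=I  mem[L4]=60
15. P0: store L0 := 85  bus=[-]  L0: P0=M P1=I P2=I  mem[L0]=28
16. P1: load  L2  bus=[-]  L2: P0=I P1=M P2=I  mem[L2]=0
17. P2: store L4 := 96  bus=[BusRdX,Flush]  L4: P0=I P1=I P2=M  mem[L4]=24
18. P0: load  L0  bus=[-]  L0: P0=M P1=I P2=I  mem[L0]=28
19. P0: load  L0  bus=[-]  L0: P0=M P1=I P2=I  mem[L0]=28
20. P2: load  L0  bus=[BusRd]  L0: P0=O P1=I P2=S  mem[L0]=28
21. P0: load  L3  bus=[-]  L3: P0=E P1=I P2=I  mem[L3]=50
22. P2: load  L3  bus=[BusRd]  L3: P0=S P1=I P2=S  mem[L3]=50
23. P1: store L1 := 34  bus=[BusRdX]  L1: P0=I P1=M P2=I  mem[L1]=30
24. P1: load  L5  bus=[BusRd]  L5: P0=I P1=E P2=I  mem[L5]=90
25. P1: load  L1  bus=[-]  L1: P0=I P1=M P2=I  mem[L1]=30

bus = BusRdX,Flush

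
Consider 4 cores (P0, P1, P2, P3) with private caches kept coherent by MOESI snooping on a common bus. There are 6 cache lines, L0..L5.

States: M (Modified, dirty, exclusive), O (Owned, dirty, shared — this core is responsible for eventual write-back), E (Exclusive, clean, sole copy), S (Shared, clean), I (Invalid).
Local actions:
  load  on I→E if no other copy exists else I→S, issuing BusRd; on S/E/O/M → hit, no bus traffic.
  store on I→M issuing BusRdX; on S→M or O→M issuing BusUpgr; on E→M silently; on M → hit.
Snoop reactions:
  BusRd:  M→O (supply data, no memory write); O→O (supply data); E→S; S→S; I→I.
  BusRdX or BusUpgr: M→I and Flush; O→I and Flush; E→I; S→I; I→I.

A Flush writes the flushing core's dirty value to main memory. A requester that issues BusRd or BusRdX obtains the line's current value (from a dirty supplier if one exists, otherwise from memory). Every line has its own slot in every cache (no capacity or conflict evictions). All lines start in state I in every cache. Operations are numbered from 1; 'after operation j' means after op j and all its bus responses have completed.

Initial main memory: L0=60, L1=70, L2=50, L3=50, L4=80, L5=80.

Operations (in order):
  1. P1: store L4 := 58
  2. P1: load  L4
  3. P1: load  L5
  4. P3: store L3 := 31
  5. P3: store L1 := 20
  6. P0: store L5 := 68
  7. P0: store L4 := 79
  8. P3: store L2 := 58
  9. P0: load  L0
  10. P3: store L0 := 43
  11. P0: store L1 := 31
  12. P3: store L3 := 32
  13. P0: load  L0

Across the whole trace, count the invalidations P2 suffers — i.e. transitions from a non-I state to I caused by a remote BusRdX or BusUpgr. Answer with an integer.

invalidations = 0

  op1 P1: store L4 := 58 → I/M/I/I on L4; bus BusRdX; mem=80
  op2 P1: load  L4 → I/M/I/I on L4; bus (none); mem=80
  op3 P1: load  L5 → I/E/I/I on L5; bus BusRd; mem=80
  op4 P3: store L3 := 31 → I/I/I/M on L3; bus BusRdX; mem=50
  op5 P3: store L1 := 20 → I/I/I/M on L1; bus BusRdX; mem=70
  op6 P0: store L5 := 68 → M/I/I/I on L5; bus BusRdX; mem=80
  op7 P0: store L4 := 79 → M/I/I/I on L4; bus BusRdX Flush; mem=58
  op8 P3: store L2 := 58 → I/I/I/M on L2; bus BusRdX; mem=50
  op9 P0: load  L0 → E/I/I/I on L0; bus BusRd; mem=60
  op10 P3: store L0 := 43 → I/I/I/M on L0; bus BusRdX; mem=60
  op11 P0: store L1 := 31 → M/I/I/I on L1; bus BusRdX Flush; mem=20
  op12 P3: store L3 := 32 → I/I/I/M on L3; bus (none); mem=50
  op13 P0: load  L0 → S/I/I/O on L0; bus BusRd; mem=60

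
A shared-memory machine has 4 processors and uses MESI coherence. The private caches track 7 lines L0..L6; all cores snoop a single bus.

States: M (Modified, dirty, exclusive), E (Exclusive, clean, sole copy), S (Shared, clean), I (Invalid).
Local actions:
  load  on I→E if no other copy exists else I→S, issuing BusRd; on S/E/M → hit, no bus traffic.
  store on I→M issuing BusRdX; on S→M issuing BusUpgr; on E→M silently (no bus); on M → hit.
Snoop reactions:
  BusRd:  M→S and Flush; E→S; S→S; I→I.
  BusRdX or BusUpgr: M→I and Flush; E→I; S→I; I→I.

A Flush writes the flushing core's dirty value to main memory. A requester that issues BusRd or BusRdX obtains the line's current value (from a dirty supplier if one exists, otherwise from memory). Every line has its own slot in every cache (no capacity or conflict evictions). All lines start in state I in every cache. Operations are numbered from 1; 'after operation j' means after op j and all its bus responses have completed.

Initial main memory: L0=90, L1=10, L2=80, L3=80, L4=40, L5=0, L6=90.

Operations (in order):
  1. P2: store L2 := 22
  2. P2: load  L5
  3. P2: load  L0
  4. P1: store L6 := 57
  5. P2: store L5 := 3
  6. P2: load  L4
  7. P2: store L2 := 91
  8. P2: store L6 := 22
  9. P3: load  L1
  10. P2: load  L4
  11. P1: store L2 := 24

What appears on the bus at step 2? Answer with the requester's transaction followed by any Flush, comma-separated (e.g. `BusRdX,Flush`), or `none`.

bus = BusRd

1. P2: store L2 := 22  bus=[BusRdX]  L2: P0=I P1=I P2=M P3=I  mem[L2]=80
2. P2: load  L5  bus=[BusRd]  L5: P0=I P1=I P2=E P3=I  mem[L5]=0
3. P2: load  L0  bus=[BusRd]  L0: P0=I P1=I P2=E P3=I  mem[L0]=90
4. P1: store L6 := 57  bus=[BusRdX]  L6: P0=I P1=M P2=I P3=I  mem[L6]=90
5. P2: store L5 := 3  bus=[-]  L5: P0=I P1=I P2=M P3=I  mem[L5]=0
6. P2: load  L4  bus=[BusRd]  L4: P0=I P1=I P2=E P3=I  mem[L4]=40
7. P2: store L2 := 91  bus=[-]  L2: P0=I P1=I P2=M P3=I  mem[L2]=80
8. P2: store L6 := 22  bus=[BusRdX,Flush]  L6: P0=I P1=I P2=M P3=I  mem[L6]=57
9. P3: load  L1  bus=[BusRd]  L1: P0=I P1=I P2=I P3=E  mem[L1]=10
10. P2: load  L4  bus=[-]  L4: P0=I P1=I P2=E P3=I  mem[L4]=40
11. P1: store L2 := 24  bus=[BusRdX,Flush]  L2: P0=I P1=M P2=I P3=I  mem[L2]=91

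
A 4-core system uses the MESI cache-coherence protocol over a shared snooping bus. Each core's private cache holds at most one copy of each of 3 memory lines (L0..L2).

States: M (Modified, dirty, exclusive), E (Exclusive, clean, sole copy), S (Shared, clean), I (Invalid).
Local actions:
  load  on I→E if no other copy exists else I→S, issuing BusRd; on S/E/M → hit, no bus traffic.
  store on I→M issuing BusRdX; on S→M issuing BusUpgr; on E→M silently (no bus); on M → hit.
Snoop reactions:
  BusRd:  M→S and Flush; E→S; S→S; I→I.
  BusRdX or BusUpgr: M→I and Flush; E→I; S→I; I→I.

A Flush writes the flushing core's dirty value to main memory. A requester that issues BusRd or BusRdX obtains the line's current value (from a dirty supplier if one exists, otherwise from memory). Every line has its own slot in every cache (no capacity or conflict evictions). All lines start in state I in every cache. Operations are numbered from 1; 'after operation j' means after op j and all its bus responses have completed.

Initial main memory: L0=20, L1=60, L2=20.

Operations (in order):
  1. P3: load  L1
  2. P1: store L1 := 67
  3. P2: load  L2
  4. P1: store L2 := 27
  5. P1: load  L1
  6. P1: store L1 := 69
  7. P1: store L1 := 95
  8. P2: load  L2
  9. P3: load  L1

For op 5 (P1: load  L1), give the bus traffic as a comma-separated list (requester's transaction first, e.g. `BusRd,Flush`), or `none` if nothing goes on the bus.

bus = none

step 1: P3: load  L1  ⟶  IIIE  (L1)  txn=BusRd  M[L1]=60
step 2: P1: store L1 := 67  ⟶  IMII  (L1)  txn=BusRdX  M[L1]=60
step 3: P2: load  L2  ⟶  IIEI  (L2)  txn=BusRd  M[L2]=20
step 4: P1: store L2 := 27  ⟶  IMII  (L2)  txn=BusRdX  M[L2]=20
step 5: P1: load  L1  ⟶  IMII  (L1)  txn=∅  M[L1]=60
step 6: P1: store L1 := 69  ⟶  IMII  (L1)  txn=∅  M[L1]=60
step 7: P1: store L1 := 95  ⟶  IMII  (L1)  txn=∅  M[L1]=60
step 8: P2: load  L2  ⟶  ISSI  (L2)  txn=BusRd+Flush  M[L2]=27
step 9: P3: load  L1  ⟶  ISIS  (L1)  txn=BusRd+Flush  M[L1]=95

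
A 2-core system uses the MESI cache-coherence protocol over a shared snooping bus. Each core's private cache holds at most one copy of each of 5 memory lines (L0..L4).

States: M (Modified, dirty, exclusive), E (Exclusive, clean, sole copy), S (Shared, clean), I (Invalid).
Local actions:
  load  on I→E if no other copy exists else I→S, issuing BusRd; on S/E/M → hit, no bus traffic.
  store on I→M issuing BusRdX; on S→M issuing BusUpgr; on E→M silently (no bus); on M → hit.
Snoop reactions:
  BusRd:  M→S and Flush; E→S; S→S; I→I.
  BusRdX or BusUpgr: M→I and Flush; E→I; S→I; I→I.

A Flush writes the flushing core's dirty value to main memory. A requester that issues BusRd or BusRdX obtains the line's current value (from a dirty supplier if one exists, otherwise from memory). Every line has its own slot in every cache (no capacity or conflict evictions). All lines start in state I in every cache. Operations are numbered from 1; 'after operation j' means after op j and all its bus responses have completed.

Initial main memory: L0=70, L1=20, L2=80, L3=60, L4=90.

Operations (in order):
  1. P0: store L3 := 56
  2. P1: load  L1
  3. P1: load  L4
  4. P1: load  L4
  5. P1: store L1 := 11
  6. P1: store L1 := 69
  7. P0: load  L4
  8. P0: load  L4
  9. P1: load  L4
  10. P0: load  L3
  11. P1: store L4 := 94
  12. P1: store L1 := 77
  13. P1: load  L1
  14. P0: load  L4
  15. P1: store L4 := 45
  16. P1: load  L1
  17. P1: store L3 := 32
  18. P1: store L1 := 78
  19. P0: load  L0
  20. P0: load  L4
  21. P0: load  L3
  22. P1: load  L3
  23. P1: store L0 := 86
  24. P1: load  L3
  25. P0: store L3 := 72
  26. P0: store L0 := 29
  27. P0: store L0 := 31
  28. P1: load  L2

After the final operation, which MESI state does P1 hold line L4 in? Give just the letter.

state = S

  op1 P0: store L3 := 56 → M/I on L3; bus BusRdX; mem=60
  op2 P1: load  L1 → I/E on L1; bus BusRd; mem=20
  op3 P1: load  L4 → I/E on L4; bus BusRd; mem=90
  op4 P1: load  L4 → I/E on L4; bus (none); mem=90
  op5 P1: store L1 := 11 → I/M on L1; bus (none); mem=20
  op6 P1: store L1 := 69 → I/M on L1; bus (none); mem=20
  op7 P0: load  L4 → S/S on L4; bus BusRd; mem=90
  op8 P0: load  L4 → S/S on L4; bus (none); mem=90
  op9 P1: load  L4 → S/S on L4; bus (none); mem=90
  op10 P0: load  L3 → M/I on L3; bus (none); mem=60
  op11 P1: store L4 := 94 → I/M on L4; bus BusUpgr; mem=90
  op12 P1: store L1 := 77 → I/M on L1; bus (none); mem=20
  op13 P1: load  L1 → I/M on L1; bus (none); mem=20
  op14 P0: load  L4 → S/S on L4; bus BusRd Flush; mem=94
  op15 P1: store L4 := 45 → I/M on L4; bus BusUpgr; mem=94
  op16 P1: load  L1 → I/M on L1; bus (none); mem=20
  op17 P1: store L3 := 32 → I/M on L3; bus BusRdX Flush; mem=56
  op18 P1: store L1 := 78 → I/M on L1; bus (none); mem=20
  op19 P0: load  L0 → E/I on L0; bus BusRd; mem=70
  op20 P0: load  L4 → S/S on L4; bus BusRd Flush; mem=45
  op21 P0: load  L3 → S/S on L3; bus BusRd Flush; mem=32
  op22 P1: load  L3 → S/S on L3; bus (none); mem=32
  op23 P1: store L0 := 86 → I/M on L0; bus BusRdX; mem=70
  op24 P1: load  L3 → S/S on L3; bus (none); mem=32
  op25 P0: store L3 := 72 → M/I on L3; bus BusUpgr; mem=32
  op26 P0: store L0 := 29 → M/I on L0; bus BusRdX Flush; mem=86
  op27 P0: store L0 := 31 → M/I on L0; bus (none); mem=86
  op28 P1: load  L2 → I/E on L2; bus BusRd; mem=80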